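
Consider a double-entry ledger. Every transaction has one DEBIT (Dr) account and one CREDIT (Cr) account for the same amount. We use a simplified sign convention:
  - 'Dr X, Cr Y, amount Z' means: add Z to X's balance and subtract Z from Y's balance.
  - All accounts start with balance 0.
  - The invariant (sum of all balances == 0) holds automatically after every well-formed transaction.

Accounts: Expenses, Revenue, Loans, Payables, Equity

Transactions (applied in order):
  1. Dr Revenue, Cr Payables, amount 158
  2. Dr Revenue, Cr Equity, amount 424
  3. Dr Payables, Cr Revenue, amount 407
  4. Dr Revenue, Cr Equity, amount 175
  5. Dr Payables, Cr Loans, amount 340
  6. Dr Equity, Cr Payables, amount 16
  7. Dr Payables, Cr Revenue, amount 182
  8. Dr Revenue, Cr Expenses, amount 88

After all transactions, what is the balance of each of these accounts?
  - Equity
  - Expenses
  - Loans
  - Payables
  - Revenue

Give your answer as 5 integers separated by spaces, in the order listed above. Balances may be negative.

After txn 1 (Dr Revenue, Cr Payables, amount 158): Payables=-158 Revenue=158
After txn 2 (Dr Revenue, Cr Equity, amount 424): Equity=-424 Payables=-158 Revenue=582
After txn 3 (Dr Payables, Cr Revenue, amount 407): Equity=-424 Payables=249 Revenue=175
After txn 4 (Dr Revenue, Cr Equity, amount 175): Equity=-599 Payables=249 Revenue=350
After txn 5 (Dr Payables, Cr Loans, amount 340): Equity=-599 Loans=-340 Payables=589 Revenue=350
After txn 6 (Dr Equity, Cr Payables, amount 16): Equity=-583 Loans=-340 Payables=573 Revenue=350
After txn 7 (Dr Payables, Cr Revenue, amount 182): Equity=-583 Loans=-340 Payables=755 Revenue=168
After txn 8 (Dr Revenue, Cr Expenses, amount 88): Equity=-583 Expenses=-88 Loans=-340 Payables=755 Revenue=256

Answer: -583 -88 -340 755 256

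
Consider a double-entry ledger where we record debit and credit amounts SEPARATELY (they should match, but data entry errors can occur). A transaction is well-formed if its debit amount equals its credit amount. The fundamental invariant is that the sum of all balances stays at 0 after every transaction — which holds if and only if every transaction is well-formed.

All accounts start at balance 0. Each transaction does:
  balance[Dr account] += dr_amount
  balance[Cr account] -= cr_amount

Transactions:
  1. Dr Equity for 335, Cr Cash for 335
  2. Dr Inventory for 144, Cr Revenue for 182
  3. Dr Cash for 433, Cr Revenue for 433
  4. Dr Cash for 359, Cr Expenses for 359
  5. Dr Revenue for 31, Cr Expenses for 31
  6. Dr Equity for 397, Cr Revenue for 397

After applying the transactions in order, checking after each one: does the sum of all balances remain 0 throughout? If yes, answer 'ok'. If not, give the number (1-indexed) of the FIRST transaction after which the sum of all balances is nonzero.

Answer: 2

Derivation:
After txn 1: dr=335 cr=335 sum_balances=0
After txn 2: dr=144 cr=182 sum_balances=-38
After txn 3: dr=433 cr=433 sum_balances=-38
After txn 4: dr=359 cr=359 sum_balances=-38
After txn 5: dr=31 cr=31 sum_balances=-38
After txn 6: dr=397 cr=397 sum_balances=-38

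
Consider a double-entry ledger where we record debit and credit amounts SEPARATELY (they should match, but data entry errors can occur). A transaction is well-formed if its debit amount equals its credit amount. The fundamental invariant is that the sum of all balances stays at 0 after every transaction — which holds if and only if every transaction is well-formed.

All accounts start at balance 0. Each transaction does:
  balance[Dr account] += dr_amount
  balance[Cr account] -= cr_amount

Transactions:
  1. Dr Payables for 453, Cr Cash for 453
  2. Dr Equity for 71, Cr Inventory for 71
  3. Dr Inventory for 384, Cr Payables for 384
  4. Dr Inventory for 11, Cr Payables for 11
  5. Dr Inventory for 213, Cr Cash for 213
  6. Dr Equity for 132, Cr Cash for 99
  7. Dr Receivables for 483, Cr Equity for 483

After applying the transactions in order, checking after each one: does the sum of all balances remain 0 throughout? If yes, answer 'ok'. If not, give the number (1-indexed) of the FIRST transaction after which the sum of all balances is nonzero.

After txn 1: dr=453 cr=453 sum_balances=0
After txn 2: dr=71 cr=71 sum_balances=0
After txn 3: dr=384 cr=384 sum_balances=0
After txn 4: dr=11 cr=11 sum_balances=0
After txn 5: dr=213 cr=213 sum_balances=0
After txn 6: dr=132 cr=99 sum_balances=33
After txn 7: dr=483 cr=483 sum_balances=33

Answer: 6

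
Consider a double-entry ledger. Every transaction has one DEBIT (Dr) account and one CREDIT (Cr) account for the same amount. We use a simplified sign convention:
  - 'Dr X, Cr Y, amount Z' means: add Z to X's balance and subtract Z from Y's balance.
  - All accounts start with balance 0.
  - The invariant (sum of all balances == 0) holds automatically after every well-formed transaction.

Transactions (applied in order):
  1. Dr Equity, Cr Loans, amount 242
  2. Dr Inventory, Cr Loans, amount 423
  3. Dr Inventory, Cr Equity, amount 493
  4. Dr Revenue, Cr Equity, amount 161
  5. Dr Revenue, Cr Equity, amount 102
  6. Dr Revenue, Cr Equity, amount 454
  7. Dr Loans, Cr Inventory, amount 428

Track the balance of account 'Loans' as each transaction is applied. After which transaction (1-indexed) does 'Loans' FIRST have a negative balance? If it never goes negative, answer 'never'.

Answer: 1

Derivation:
After txn 1: Loans=-242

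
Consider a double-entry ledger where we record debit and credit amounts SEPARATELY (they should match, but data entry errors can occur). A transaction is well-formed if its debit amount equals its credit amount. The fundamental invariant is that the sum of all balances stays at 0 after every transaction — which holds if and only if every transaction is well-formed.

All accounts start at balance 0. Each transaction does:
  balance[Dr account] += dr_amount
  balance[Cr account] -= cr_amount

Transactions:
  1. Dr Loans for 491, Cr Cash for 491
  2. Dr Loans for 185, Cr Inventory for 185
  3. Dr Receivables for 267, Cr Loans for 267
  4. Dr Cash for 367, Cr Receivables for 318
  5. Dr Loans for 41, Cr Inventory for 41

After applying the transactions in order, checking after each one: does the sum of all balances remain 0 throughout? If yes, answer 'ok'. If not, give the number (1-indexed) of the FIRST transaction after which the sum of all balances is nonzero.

Answer: 4

Derivation:
After txn 1: dr=491 cr=491 sum_balances=0
After txn 2: dr=185 cr=185 sum_balances=0
After txn 3: dr=267 cr=267 sum_balances=0
After txn 4: dr=367 cr=318 sum_balances=49
After txn 5: dr=41 cr=41 sum_balances=49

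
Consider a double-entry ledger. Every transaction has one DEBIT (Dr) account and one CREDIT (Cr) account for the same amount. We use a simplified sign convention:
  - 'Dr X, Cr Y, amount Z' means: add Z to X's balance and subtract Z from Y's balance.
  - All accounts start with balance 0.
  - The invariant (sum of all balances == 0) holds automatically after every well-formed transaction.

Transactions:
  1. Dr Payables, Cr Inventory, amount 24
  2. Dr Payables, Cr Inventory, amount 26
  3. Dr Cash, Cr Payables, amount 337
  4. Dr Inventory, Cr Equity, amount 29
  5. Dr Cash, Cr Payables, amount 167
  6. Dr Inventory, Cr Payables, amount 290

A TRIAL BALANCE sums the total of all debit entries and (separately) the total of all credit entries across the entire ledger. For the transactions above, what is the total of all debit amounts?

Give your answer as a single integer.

Answer: 873

Derivation:
Txn 1: debit+=24
Txn 2: debit+=26
Txn 3: debit+=337
Txn 4: debit+=29
Txn 5: debit+=167
Txn 6: debit+=290
Total debits = 873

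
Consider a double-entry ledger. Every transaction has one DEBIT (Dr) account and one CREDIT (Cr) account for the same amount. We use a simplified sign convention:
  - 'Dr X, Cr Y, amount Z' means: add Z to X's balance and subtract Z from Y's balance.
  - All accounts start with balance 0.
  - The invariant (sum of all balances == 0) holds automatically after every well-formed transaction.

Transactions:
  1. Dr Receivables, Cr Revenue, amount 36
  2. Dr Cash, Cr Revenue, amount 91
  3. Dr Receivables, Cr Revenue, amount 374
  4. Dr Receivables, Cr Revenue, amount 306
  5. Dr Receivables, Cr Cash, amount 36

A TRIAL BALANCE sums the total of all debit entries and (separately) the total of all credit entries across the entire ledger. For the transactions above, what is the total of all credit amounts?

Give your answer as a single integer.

Answer: 843

Derivation:
Txn 1: credit+=36
Txn 2: credit+=91
Txn 3: credit+=374
Txn 4: credit+=306
Txn 5: credit+=36
Total credits = 843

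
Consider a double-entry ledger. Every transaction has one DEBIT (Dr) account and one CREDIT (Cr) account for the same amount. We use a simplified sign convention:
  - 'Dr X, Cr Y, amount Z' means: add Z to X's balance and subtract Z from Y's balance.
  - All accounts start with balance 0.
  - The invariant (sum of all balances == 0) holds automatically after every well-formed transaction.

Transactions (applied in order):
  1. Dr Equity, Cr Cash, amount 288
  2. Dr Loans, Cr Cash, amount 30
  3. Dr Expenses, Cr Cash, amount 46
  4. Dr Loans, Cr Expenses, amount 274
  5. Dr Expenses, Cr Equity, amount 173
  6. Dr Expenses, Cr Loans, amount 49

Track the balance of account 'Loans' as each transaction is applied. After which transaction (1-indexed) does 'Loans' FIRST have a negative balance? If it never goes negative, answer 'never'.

After txn 1: Loans=0
After txn 2: Loans=30
After txn 3: Loans=30
After txn 4: Loans=304
After txn 5: Loans=304
After txn 6: Loans=255

Answer: never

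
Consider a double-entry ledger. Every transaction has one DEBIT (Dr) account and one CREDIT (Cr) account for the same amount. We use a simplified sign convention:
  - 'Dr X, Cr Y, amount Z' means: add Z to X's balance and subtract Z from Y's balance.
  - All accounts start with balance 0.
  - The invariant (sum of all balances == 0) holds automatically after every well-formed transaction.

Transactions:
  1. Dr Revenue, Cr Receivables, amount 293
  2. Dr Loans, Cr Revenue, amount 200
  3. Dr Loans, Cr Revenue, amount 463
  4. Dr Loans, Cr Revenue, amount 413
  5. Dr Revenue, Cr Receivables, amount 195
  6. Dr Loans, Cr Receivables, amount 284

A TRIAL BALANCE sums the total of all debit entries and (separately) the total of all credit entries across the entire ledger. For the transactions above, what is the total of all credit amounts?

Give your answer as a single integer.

Answer: 1848

Derivation:
Txn 1: credit+=293
Txn 2: credit+=200
Txn 3: credit+=463
Txn 4: credit+=413
Txn 5: credit+=195
Txn 6: credit+=284
Total credits = 1848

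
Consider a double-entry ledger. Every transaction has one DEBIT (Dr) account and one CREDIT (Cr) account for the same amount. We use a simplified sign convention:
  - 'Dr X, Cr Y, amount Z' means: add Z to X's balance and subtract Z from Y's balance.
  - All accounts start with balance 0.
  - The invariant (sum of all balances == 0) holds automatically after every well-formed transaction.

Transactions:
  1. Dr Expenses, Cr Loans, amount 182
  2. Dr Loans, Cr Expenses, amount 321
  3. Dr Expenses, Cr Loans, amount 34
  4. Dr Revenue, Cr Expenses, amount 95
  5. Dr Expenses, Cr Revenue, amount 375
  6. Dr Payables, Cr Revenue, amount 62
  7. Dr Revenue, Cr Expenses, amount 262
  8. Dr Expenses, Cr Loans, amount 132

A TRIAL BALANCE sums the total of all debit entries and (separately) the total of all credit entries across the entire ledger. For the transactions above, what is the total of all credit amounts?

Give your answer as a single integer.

Txn 1: credit+=182
Txn 2: credit+=321
Txn 3: credit+=34
Txn 4: credit+=95
Txn 5: credit+=375
Txn 6: credit+=62
Txn 7: credit+=262
Txn 8: credit+=132
Total credits = 1463

Answer: 1463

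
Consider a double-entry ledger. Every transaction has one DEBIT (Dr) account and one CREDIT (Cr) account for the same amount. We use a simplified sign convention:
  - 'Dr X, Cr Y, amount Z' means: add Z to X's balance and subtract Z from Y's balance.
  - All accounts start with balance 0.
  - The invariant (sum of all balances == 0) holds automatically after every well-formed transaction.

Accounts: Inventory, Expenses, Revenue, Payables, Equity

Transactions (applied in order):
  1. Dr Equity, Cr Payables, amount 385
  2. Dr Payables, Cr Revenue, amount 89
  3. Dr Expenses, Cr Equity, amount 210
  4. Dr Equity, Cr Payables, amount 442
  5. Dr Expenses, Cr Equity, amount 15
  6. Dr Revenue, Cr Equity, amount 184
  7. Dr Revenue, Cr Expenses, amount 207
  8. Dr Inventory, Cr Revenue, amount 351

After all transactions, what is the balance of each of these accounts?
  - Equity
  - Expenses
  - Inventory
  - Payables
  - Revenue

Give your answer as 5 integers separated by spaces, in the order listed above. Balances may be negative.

Answer: 418 18 351 -738 -49

Derivation:
After txn 1 (Dr Equity, Cr Payables, amount 385): Equity=385 Payables=-385
After txn 2 (Dr Payables, Cr Revenue, amount 89): Equity=385 Payables=-296 Revenue=-89
After txn 3 (Dr Expenses, Cr Equity, amount 210): Equity=175 Expenses=210 Payables=-296 Revenue=-89
After txn 4 (Dr Equity, Cr Payables, amount 442): Equity=617 Expenses=210 Payables=-738 Revenue=-89
After txn 5 (Dr Expenses, Cr Equity, amount 15): Equity=602 Expenses=225 Payables=-738 Revenue=-89
After txn 6 (Dr Revenue, Cr Equity, amount 184): Equity=418 Expenses=225 Payables=-738 Revenue=95
After txn 7 (Dr Revenue, Cr Expenses, amount 207): Equity=418 Expenses=18 Payables=-738 Revenue=302
After txn 8 (Dr Inventory, Cr Revenue, amount 351): Equity=418 Expenses=18 Inventory=351 Payables=-738 Revenue=-49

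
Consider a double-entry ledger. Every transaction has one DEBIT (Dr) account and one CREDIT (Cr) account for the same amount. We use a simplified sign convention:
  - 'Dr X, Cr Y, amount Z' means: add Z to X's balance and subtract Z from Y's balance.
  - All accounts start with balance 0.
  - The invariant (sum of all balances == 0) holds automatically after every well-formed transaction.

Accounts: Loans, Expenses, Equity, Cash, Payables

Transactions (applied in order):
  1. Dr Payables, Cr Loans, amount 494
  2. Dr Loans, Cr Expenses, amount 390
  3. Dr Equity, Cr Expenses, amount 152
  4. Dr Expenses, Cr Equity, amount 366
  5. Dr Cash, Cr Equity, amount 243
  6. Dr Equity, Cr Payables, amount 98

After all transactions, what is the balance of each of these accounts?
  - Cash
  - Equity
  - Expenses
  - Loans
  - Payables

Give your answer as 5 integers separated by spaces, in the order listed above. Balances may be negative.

Answer: 243 -359 -176 -104 396

Derivation:
After txn 1 (Dr Payables, Cr Loans, amount 494): Loans=-494 Payables=494
After txn 2 (Dr Loans, Cr Expenses, amount 390): Expenses=-390 Loans=-104 Payables=494
After txn 3 (Dr Equity, Cr Expenses, amount 152): Equity=152 Expenses=-542 Loans=-104 Payables=494
After txn 4 (Dr Expenses, Cr Equity, amount 366): Equity=-214 Expenses=-176 Loans=-104 Payables=494
After txn 5 (Dr Cash, Cr Equity, amount 243): Cash=243 Equity=-457 Expenses=-176 Loans=-104 Payables=494
After txn 6 (Dr Equity, Cr Payables, amount 98): Cash=243 Equity=-359 Expenses=-176 Loans=-104 Payables=396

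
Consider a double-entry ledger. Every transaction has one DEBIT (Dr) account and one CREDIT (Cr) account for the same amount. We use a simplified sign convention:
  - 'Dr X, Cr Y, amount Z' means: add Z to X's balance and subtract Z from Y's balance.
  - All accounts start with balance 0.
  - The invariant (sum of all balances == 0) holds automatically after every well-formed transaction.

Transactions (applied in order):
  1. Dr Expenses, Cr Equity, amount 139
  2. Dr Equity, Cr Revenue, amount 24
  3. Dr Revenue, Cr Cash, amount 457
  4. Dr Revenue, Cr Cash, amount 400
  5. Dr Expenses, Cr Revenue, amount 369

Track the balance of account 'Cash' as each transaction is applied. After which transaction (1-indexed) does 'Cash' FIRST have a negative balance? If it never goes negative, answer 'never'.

Answer: 3

Derivation:
After txn 1: Cash=0
After txn 2: Cash=0
After txn 3: Cash=-457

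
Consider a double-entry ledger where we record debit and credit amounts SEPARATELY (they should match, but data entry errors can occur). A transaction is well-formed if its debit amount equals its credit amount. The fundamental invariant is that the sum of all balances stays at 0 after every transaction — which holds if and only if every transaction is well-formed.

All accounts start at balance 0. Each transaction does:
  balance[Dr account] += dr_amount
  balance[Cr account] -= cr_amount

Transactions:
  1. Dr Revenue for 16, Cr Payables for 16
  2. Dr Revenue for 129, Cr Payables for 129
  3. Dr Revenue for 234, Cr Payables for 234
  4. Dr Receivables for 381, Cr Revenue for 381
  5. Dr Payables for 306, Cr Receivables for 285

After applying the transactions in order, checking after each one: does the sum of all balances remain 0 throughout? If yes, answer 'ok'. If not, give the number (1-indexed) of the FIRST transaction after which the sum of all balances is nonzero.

Answer: 5

Derivation:
After txn 1: dr=16 cr=16 sum_balances=0
After txn 2: dr=129 cr=129 sum_balances=0
After txn 3: dr=234 cr=234 sum_balances=0
After txn 4: dr=381 cr=381 sum_balances=0
After txn 5: dr=306 cr=285 sum_balances=21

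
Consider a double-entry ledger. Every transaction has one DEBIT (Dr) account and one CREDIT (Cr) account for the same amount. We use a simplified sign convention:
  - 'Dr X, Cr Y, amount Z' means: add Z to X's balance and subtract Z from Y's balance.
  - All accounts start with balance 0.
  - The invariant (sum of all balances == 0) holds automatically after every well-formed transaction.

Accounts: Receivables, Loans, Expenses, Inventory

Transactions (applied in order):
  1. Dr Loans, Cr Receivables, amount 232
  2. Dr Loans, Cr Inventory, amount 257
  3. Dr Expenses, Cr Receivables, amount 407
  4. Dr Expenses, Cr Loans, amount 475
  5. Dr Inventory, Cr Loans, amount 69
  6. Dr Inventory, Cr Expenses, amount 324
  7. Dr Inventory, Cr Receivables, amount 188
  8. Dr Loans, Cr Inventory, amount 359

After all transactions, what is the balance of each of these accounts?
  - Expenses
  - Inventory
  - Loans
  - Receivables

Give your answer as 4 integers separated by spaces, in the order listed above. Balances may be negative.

Answer: 558 -35 304 -827

Derivation:
After txn 1 (Dr Loans, Cr Receivables, amount 232): Loans=232 Receivables=-232
After txn 2 (Dr Loans, Cr Inventory, amount 257): Inventory=-257 Loans=489 Receivables=-232
After txn 3 (Dr Expenses, Cr Receivables, amount 407): Expenses=407 Inventory=-257 Loans=489 Receivables=-639
After txn 4 (Dr Expenses, Cr Loans, amount 475): Expenses=882 Inventory=-257 Loans=14 Receivables=-639
After txn 5 (Dr Inventory, Cr Loans, amount 69): Expenses=882 Inventory=-188 Loans=-55 Receivables=-639
After txn 6 (Dr Inventory, Cr Expenses, amount 324): Expenses=558 Inventory=136 Loans=-55 Receivables=-639
After txn 7 (Dr Inventory, Cr Receivables, amount 188): Expenses=558 Inventory=324 Loans=-55 Receivables=-827
After txn 8 (Dr Loans, Cr Inventory, amount 359): Expenses=558 Inventory=-35 Loans=304 Receivables=-827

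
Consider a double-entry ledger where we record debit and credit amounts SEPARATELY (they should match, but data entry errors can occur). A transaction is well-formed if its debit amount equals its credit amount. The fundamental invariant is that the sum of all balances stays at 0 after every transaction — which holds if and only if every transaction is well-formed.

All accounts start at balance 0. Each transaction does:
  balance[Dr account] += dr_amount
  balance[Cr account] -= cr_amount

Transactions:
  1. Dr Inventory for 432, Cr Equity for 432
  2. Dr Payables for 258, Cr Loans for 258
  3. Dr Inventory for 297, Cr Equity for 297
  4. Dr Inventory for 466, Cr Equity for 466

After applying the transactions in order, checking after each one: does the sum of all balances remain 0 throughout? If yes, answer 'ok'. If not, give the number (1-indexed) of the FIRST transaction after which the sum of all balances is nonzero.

After txn 1: dr=432 cr=432 sum_balances=0
After txn 2: dr=258 cr=258 sum_balances=0
After txn 3: dr=297 cr=297 sum_balances=0
After txn 4: dr=466 cr=466 sum_balances=0

Answer: ok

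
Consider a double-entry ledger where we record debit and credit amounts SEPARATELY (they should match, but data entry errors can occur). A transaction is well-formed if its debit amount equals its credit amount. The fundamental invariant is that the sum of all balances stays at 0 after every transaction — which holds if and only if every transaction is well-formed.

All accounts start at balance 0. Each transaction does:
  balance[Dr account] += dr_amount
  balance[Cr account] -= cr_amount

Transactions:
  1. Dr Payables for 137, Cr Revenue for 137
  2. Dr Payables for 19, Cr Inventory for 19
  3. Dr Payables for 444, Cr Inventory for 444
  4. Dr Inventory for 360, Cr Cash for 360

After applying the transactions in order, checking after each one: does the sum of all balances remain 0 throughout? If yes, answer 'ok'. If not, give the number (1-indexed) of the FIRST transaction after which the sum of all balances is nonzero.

Answer: ok

Derivation:
After txn 1: dr=137 cr=137 sum_balances=0
After txn 2: dr=19 cr=19 sum_balances=0
After txn 3: dr=444 cr=444 sum_balances=0
After txn 4: dr=360 cr=360 sum_balances=0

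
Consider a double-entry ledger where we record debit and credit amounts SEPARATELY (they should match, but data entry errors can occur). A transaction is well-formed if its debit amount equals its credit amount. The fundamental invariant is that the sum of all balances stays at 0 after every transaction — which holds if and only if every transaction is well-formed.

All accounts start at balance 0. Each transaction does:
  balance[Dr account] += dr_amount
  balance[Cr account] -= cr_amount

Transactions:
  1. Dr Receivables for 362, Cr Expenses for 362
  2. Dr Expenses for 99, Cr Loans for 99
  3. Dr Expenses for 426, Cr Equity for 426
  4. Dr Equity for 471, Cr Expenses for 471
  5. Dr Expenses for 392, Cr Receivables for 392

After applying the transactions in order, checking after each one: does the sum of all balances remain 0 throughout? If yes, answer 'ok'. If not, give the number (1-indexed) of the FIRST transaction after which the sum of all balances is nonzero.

Answer: ok

Derivation:
After txn 1: dr=362 cr=362 sum_balances=0
After txn 2: dr=99 cr=99 sum_balances=0
After txn 3: dr=426 cr=426 sum_balances=0
After txn 4: dr=471 cr=471 sum_balances=0
After txn 5: dr=392 cr=392 sum_balances=0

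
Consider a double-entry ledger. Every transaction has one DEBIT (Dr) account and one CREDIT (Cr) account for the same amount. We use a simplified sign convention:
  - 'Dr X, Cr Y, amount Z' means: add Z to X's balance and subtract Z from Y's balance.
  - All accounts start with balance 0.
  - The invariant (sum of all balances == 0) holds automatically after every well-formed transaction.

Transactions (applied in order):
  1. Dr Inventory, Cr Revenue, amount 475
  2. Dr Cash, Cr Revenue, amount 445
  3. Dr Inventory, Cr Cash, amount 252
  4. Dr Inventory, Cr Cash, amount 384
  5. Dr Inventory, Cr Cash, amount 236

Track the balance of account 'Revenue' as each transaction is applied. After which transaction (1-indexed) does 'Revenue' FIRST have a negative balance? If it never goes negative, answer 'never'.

Answer: 1

Derivation:
After txn 1: Revenue=-475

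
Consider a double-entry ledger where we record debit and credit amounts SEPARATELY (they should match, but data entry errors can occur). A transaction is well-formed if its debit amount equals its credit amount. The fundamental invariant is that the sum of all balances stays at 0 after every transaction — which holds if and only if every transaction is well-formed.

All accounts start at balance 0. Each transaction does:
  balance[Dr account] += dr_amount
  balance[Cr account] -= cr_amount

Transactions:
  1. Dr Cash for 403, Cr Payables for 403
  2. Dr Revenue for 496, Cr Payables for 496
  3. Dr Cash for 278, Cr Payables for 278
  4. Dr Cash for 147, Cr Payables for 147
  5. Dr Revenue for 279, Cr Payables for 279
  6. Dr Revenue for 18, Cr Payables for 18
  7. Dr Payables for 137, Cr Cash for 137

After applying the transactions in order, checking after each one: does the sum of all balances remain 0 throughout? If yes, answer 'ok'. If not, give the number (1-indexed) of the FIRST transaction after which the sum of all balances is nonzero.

Answer: ok

Derivation:
After txn 1: dr=403 cr=403 sum_balances=0
After txn 2: dr=496 cr=496 sum_balances=0
After txn 3: dr=278 cr=278 sum_balances=0
After txn 4: dr=147 cr=147 sum_balances=0
After txn 5: dr=279 cr=279 sum_balances=0
After txn 6: dr=18 cr=18 sum_balances=0
After txn 7: dr=137 cr=137 sum_balances=0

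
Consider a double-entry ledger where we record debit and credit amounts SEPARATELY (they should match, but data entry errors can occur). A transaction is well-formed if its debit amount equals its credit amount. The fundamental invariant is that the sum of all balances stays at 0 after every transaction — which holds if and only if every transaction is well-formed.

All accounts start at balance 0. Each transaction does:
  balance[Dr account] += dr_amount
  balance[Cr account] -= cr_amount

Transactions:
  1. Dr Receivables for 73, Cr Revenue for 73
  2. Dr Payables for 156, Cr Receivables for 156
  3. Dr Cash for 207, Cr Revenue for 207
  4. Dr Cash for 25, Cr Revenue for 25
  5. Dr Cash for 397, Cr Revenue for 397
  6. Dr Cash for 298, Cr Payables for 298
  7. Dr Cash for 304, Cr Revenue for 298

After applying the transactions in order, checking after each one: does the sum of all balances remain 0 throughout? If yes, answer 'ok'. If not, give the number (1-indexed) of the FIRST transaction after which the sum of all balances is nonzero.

Answer: 7

Derivation:
After txn 1: dr=73 cr=73 sum_balances=0
After txn 2: dr=156 cr=156 sum_balances=0
After txn 3: dr=207 cr=207 sum_balances=0
After txn 4: dr=25 cr=25 sum_balances=0
After txn 5: dr=397 cr=397 sum_balances=0
After txn 6: dr=298 cr=298 sum_balances=0
After txn 7: dr=304 cr=298 sum_balances=6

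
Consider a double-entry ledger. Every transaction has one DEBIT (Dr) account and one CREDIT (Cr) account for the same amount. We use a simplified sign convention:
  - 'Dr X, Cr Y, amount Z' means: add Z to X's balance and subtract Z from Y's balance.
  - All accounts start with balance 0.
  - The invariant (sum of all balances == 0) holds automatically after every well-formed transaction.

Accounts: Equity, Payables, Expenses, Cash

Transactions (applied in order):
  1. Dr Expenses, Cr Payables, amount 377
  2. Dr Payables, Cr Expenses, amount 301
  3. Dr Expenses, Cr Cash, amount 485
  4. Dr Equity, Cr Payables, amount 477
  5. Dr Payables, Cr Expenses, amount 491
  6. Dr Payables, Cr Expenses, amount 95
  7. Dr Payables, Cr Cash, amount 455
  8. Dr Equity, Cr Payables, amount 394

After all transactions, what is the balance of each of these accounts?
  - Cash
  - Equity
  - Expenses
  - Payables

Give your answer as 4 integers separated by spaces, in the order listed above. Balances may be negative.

Answer: -940 871 -25 94

Derivation:
After txn 1 (Dr Expenses, Cr Payables, amount 377): Expenses=377 Payables=-377
After txn 2 (Dr Payables, Cr Expenses, amount 301): Expenses=76 Payables=-76
After txn 3 (Dr Expenses, Cr Cash, amount 485): Cash=-485 Expenses=561 Payables=-76
After txn 4 (Dr Equity, Cr Payables, amount 477): Cash=-485 Equity=477 Expenses=561 Payables=-553
After txn 5 (Dr Payables, Cr Expenses, amount 491): Cash=-485 Equity=477 Expenses=70 Payables=-62
After txn 6 (Dr Payables, Cr Expenses, amount 95): Cash=-485 Equity=477 Expenses=-25 Payables=33
After txn 7 (Dr Payables, Cr Cash, amount 455): Cash=-940 Equity=477 Expenses=-25 Payables=488
After txn 8 (Dr Equity, Cr Payables, amount 394): Cash=-940 Equity=871 Expenses=-25 Payables=94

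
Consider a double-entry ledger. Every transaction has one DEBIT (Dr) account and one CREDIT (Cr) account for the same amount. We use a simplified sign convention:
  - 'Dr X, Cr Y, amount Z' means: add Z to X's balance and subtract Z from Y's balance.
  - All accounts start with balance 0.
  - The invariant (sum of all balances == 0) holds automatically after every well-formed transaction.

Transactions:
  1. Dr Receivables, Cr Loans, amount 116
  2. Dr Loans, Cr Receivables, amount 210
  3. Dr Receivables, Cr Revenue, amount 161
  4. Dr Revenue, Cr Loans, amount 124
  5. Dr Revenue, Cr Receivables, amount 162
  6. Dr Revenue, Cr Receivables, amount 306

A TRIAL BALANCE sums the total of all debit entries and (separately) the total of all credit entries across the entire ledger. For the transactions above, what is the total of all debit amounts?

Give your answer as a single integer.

Answer: 1079

Derivation:
Txn 1: debit+=116
Txn 2: debit+=210
Txn 3: debit+=161
Txn 4: debit+=124
Txn 5: debit+=162
Txn 6: debit+=306
Total debits = 1079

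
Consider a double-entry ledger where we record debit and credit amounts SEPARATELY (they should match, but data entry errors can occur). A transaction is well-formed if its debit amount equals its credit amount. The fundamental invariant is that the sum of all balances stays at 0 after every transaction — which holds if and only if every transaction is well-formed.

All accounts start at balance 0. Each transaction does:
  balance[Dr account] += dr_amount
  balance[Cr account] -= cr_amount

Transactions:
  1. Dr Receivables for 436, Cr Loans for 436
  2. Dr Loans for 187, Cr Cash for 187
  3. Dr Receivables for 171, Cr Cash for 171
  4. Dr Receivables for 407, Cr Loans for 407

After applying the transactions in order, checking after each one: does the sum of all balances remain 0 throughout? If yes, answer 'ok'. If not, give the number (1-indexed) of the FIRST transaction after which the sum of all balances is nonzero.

Answer: ok

Derivation:
After txn 1: dr=436 cr=436 sum_balances=0
After txn 2: dr=187 cr=187 sum_balances=0
After txn 3: dr=171 cr=171 sum_balances=0
After txn 4: dr=407 cr=407 sum_balances=0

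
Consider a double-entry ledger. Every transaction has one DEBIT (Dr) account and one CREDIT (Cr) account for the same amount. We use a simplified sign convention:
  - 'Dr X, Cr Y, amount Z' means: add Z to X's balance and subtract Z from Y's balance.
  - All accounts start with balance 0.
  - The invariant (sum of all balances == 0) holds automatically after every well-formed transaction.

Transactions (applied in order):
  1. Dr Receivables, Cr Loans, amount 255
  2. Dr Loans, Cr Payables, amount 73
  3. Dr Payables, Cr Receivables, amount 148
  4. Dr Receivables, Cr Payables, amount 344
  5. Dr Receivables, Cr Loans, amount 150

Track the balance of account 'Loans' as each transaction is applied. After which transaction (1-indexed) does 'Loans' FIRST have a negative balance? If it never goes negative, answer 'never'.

After txn 1: Loans=-255

Answer: 1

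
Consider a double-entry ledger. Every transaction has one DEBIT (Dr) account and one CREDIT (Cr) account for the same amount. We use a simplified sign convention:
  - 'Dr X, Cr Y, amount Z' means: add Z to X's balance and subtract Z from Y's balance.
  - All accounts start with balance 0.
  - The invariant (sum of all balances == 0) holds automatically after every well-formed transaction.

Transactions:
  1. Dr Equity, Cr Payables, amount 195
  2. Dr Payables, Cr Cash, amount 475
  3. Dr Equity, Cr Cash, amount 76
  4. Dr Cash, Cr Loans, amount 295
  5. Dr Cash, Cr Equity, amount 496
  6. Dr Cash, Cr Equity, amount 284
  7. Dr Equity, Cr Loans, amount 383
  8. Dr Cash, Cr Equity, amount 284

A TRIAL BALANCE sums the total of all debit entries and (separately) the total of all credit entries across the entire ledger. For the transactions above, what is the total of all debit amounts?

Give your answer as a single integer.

Answer: 2488

Derivation:
Txn 1: debit+=195
Txn 2: debit+=475
Txn 3: debit+=76
Txn 4: debit+=295
Txn 5: debit+=496
Txn 6: debit+=284
Txn 7: debit+=383
Txn 8: debit+=284
Total debits = 2488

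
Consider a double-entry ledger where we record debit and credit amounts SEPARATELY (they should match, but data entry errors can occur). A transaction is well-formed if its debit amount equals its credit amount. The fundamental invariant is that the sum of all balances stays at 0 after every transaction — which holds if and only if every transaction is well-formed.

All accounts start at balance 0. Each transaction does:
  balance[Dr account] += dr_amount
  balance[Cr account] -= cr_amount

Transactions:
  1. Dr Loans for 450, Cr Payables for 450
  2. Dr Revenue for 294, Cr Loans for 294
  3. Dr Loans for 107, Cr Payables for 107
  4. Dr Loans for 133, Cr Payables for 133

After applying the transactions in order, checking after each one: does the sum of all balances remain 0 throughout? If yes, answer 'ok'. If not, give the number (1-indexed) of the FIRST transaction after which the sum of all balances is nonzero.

After txn 1: dr=450 cr=450 sum_balances=0
After txn 2: dr=294 cr=294 sum_balances=0
After txn 3: dr=107 cr=107 sum_balances=0
After txn 4: dr=133 cr=133 sum_balances=0

Answer: ok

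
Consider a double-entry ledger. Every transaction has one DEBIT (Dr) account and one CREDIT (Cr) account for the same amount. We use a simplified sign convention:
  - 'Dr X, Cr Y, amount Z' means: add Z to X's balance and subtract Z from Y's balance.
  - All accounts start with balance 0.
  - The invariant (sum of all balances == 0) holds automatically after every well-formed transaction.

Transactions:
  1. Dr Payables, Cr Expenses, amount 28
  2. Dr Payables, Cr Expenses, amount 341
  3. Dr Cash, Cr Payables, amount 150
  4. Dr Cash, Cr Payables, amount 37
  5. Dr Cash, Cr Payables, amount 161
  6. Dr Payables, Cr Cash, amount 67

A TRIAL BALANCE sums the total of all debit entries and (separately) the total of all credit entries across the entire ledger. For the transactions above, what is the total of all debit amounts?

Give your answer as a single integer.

Answer: 784

Derivation:
Txn 1: debit+=28
Txn 2: debit+=341
Txn 3: debit+=150
Txn 4: debit+=37
Txn 5: debit+=161
Txn 6: debit+=67
Total debits = 784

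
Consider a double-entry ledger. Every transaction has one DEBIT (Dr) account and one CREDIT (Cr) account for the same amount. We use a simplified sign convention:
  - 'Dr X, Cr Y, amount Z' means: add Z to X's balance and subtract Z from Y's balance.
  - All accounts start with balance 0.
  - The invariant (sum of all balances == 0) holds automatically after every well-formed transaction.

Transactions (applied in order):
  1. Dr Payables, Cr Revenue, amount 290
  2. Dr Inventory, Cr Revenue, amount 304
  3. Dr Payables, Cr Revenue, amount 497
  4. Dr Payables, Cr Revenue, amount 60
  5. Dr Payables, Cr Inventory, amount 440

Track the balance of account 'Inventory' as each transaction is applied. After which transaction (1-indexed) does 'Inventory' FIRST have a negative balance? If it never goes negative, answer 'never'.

After txn 1: Inventory=0
After txn 2: Inventory=304
After txn 3: Inventory=304
After txn 4: Inventory=304
After txn 5: Inventory=-136

Answer: 5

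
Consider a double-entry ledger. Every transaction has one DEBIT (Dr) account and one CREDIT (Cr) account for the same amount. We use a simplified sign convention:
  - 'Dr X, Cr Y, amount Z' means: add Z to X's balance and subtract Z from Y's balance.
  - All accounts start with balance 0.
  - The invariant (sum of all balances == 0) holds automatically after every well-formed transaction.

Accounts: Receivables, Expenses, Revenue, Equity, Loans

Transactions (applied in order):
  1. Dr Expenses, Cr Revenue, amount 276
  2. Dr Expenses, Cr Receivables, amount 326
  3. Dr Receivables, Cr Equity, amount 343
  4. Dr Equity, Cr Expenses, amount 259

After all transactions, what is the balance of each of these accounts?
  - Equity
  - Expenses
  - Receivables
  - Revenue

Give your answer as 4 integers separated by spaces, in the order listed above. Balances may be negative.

After txn 1 (Dr Expenses, Cr Revenue, amount 276): Expenses=276 Revenue=-276
After txn 2 (Dr Expenses, Cr Receivables, amount 326): Expenses=602 Receivables=-326 Revenue=-276
After txn 3 (Dr Receivables, Cr Equity, amount 343): Equity=-343 Expenses=602 Receivables=17 Revenue=-276
After txn 4 (Dr Equity, Cr Expenses, amount 259): Equity=-84 Expenses=343 Receivables=17 Revenue=-276

Answer: -84 343 17 -276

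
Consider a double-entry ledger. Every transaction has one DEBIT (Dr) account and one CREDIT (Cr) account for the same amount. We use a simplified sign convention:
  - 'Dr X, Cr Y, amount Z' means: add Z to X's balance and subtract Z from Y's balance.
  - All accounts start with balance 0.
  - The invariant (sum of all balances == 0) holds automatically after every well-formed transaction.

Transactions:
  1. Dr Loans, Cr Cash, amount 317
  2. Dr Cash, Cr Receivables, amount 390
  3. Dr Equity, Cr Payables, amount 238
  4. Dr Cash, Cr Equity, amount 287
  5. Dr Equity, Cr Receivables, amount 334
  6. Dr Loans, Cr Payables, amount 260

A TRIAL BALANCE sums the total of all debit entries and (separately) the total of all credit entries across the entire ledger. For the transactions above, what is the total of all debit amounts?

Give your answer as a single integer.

Answer: 1826

Derivation:
Txn 1: debit+=317
Txn 2: debit+=390
Txn 3: debit+=238
Txn 4: debit+=287
Txn 5: debit+=334
Txn 6: debit+=260
Total debits = 1826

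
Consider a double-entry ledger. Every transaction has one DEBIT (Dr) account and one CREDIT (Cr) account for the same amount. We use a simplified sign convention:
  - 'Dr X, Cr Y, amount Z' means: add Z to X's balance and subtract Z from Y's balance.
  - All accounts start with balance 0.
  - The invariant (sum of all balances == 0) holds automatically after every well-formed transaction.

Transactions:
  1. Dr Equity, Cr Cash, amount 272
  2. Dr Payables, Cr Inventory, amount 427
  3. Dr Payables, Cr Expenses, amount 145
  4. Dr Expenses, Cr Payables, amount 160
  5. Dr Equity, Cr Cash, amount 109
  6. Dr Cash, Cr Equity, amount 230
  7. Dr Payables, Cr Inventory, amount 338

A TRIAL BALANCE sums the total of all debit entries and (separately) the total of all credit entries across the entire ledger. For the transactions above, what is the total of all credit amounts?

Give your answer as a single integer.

Answer: 1681

Derivation:
Txn 1: credit+=272
Txn 2: credit+=427
Txn 3: credit+=145
Txn 4: credit+=160
Txn 5: credit+=109
Txn 6: credit+=230
Txn 7: credit+=338
Total credits = 1681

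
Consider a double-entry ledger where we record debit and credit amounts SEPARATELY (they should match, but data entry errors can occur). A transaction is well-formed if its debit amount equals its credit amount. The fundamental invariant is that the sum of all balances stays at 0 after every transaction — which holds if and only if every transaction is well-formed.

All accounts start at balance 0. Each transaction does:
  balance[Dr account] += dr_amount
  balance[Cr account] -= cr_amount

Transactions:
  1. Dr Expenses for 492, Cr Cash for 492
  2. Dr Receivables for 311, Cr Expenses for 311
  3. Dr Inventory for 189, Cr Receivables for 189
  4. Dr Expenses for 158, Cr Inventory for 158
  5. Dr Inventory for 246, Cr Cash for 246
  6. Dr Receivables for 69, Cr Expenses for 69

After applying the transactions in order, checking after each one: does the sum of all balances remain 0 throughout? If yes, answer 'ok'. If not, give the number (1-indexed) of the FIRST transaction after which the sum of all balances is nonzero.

After txn 1: dr=492 cr=492 sum_balances=0
After txn 2: dr=311 cr=311 sum_balances=0
After txn 3: dr=189 cr=189 sum_balances=0
After txn 4: dr=158 cr=158 sum_balances=0
After txn 5: dr=246 cr=246 sum_balances=0
After txn 6: dr=69 cr=69 sum_balances=0

Answer: ok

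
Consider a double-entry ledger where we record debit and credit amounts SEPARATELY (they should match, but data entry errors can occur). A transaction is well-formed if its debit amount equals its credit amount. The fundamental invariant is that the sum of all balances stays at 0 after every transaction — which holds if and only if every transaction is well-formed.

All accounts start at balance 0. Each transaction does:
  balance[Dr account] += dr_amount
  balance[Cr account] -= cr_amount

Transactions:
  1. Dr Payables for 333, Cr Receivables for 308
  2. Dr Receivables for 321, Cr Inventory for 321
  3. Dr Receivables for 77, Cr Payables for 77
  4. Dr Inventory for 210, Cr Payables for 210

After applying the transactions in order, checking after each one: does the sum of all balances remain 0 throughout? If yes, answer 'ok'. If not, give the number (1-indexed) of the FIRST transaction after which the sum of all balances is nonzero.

Answer: 1

Derivation:
After txn 1: dr=333 cr=308 sum_balances=25
After txn 2: dr=321 cr=321 sum_balances=25
After txn 3: dr=77 cr=77 sum_balances=25
After txn 4: dr=210 cr=210 sum_balances=25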